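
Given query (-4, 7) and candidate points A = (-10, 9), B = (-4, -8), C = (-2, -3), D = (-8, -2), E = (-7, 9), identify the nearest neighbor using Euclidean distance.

Distances: d(A) ≈ 6.3246, d(B) = 15, d(C) ≈ 10.198, d(D) ≈ 9.8489, d(E) ≈ 3.6056. Nearest: E = (-7, 9) with distance 3.6056.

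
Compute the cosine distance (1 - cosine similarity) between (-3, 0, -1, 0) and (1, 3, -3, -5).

With u = (-3, 0, -1, 0), v = (1, 3, -3, -5):
u·v = (-3)·1 + 0·3 + (-1)·(-3) + 0·(-5) = (-3) + 0 + 3 + 0 = 0.
|u| = √((-3)² + 0² + (-1)² + 0²) = √10, |v| = √(1² + 3² + (-3)² + (-5)²) = √44, so |u||v| = √(10·44) = √440.
cos θ = (u·v)/(|u||v|) = 0/√440 = 0
Cosine distance = 1 - cos θ = 1 - 0 = 1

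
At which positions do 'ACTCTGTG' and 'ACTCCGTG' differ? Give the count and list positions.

Differing positions: 5. Hamming distance = 1.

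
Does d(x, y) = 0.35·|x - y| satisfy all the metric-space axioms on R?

Yes. Since |x - y| is a metric on R and 0.35 > 0, the positive scalar multiple 0.35·|x - y| is also a metric: scaling by a positive constant preserves non-negativity, identity (d=0 ⟺ |x-y|=0 ⟺ x=y), symmetry, and the triangle inequality.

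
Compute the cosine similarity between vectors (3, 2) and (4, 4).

With u = (3, 2), v = (4, 4):
u·v = 3·4 + 2·4 = 12 + 8 = 20.
|u| = √(3² + 2²) = √13, |v| = √(4² + 4²) = √32, so |u||v| = √(13·32) = √416.
cos θ = (u·v)/(|u||v|) = 20/√416 ≈ 0.9806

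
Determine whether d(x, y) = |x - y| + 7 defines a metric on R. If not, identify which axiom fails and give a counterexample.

No. d fails identity of indiscernibles (specifically d(x,x) = 0): d(2, 2) = |2 - 2| + 7 = 0 + 7 = 7 ≠ 0.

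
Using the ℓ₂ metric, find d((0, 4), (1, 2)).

√(Σ(x_i - y_i)²) = √((0 - 1)² + (4 - 2)²)
= √((-1)² + 2²) = √(1 + 4) = √5 ≈ 2.2361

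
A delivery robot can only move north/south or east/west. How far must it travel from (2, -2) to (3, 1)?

Σ|x_i - y_i| = |2 - 3| + |-2 - 1| = 1 + 3 = 4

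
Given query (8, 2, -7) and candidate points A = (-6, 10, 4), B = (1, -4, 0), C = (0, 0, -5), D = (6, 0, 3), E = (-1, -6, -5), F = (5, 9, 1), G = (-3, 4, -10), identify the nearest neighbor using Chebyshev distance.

Distances: d(A) = 14, d(B) = 7, d(C) = 8, d(D) = 10, d(E) = 9, d(F) = 8, d(G) = 11. Nearest: B = (1, -4, 0) with distance 7.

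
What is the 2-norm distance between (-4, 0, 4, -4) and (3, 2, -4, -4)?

(Σ|x_i - y_i|^2)^(1/2) = (|-4 - 3|^2 + |0 - 2|^2 + |4 - (-4)|^2 + |-4 - (-4)|^2)^(1/2)
= (7^2 + 2^2 + 8^2 + 0^2)^(1/2) = (49 + 4 + 64 + 0)^(1/2) = (117)^(1/2) ≈ 10.8167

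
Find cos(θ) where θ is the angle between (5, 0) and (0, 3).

With u = (5, 0), v = (0, 3):
u·v = 5·0 + 0·3 = 0 + 0 = 0.
|u| = √(5² + 0²) = √25, |v| = √(0² + 3²) = √9, so |u||v| = √(25·9) = √225 = 15.
cos θ = (u·v)/(|u||v|) = 0/15 = 0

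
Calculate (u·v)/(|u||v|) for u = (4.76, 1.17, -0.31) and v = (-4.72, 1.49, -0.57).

With u = (4.76, 1.17, -0.31), v = (-4.72, 1.49, -0.57):
u·v = 4.76·(-4.72) + 1.17·1.49 + (-0.31)·(-0.57) = (-22.4672) + 1.7433 + 0.1767 = -20.5472.
|u| = √(4.76² + 1.17² + (-0.31)²) = √(22.6576 + 1.3689 + 0.0961) = √24.1226, |v| = √((-4.72)² + 1.49² + (-0.57)²) = √(22.2784 + 2.2201 + 0.3249) = √24.8234.
cos θ = (u·v)/(|u||v|) = -20.5472/(√24.1226·√24.8234) ≈ -0.8397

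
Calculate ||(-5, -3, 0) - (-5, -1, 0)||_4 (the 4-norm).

(Σ|x_i - y_i|^4)^(1/4) = (|-5 - (-5)|^4 + |-3 - (-1)|^4 + |0 - 0|^4)^(1/4)
= (0^4 + 2^4 + 0^4)^(1/4) = (0 + 16 + 0)^(1/4) = (16)^(1/4) = 2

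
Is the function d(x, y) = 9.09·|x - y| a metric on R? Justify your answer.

Yes. Since |x - y| is a metric on R and 9.09 > 0, the positive scalar multiple 9.09·|x - y| is also a metric: scaling by a positive constant preserves non-negativity, identity (d=0 ⟺ |x-y|=0 ⟺ x=y), symmetry, and the triangle inequality.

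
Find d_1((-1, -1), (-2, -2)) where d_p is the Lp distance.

Σ|x_i - y_i| = |-1 - (-2)| + |-1 - (-2)| = 1 + 1 = 2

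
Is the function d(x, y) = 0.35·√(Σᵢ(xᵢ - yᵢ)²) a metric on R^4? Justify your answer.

Yes. The L2 (Euclidean) norm induces a metric on R^4, and multiplying a metric by a positive constant 0.35 > 0 preserves all four axioms: non-negativity (0.35·||x-y|| ≥ 0), identity (0.35·||x-y|| = 0 ⟺ ||x-y|| = 0 ⟺ x = y), symmetry (||x-y|| = ||y-x||), and the triangle inequality (0.35·||x-z|| ≤ 0.35·||x-y|| + 0.35·||y-z||). So d is a metric.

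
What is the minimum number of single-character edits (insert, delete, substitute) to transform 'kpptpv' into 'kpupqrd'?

Let D[i][j] be the edit distance between the first i characters of 'kpptpv' and the first j characters of 'kpupqrd', with D[i][0] = i, D[0][j] = j, and D[i][j] = D[i-1][j-1] if the characters match, else 1 + min(D[i-1][j], D[i][j-1], D[i-1][j-1]). Filling the table (rows: prefixes of 'kpptpv', columns: prefixes of 'kpupqrd'):
     ε  k  p  u  p  q  r  d
  ε  0  1  2  3  4  5  6  7
  k  1  0  1  2  3  4  5  6
  p  2  1  0  1  2  3  4  5
  p  3  2  1  1  1  2  3  4
  t  4  3  2  2  2  2  3  4
  p  5  4  3  3  2  3  3  4
  v  6  5  4  4  3  3  4  4
The bottom-right entry gives D[6][7] = 4, so no sequence of fewer than 4 edits works. Backtracking through the table gives one optimal edit sequence (4 edits):
  kpptpv → kpuptpv (ins u @3)
  kpuptpv → kpupqpv (sub t→q @5)
  kpupqpv → kpupqrv (sub p→r @6)
  kpupqrv → kpupqrd (sub v→d @7)
Edit distance = 4.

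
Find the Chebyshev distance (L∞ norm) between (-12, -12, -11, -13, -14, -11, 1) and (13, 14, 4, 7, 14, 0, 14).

max(|x_i - y_i|) = max(|-12 - 13|, |-12 - 14|, |-11 - 4|, |-13 - 7|, |-14 - 14|, |-11 - 0|, |1 - 14|) = max(25, 26, 15, 20, 28, 11, 13) = 28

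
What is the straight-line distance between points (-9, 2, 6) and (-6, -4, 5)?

√(Σ(x_i - y_i)²) = √((-9 - (-6))² + (2 - (-4))² + (6 - 5)²)
= √((-3)² + 6² + 1²) = √(9 + 36 + 1) = √46 ≈ 6.7823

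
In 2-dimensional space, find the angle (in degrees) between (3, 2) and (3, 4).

With u = (3, 2), v = (3, 4):
u·v = 3·3 + 2·4 = 9 + 8 = 17.
|u| = √(3² + 2²) = √13, |v| = √(3² + 4²) = √25, so |u||v| = √(13·25) = √325.
cos θ = (u·v)/(|u||v|) = 17/√325 ≈ 0.94299
θ = arccos(0.94299) ≈ 19.44°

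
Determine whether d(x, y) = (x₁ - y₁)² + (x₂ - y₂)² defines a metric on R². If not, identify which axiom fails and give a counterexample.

No. The squared Euclidean distance fails the triangle inequality. Counterexample: x = (0, 0), y = (1, 2), z = (2, 4). d(x,z) = 2² + 4² = 20, but d(x,y) + d(y,z) = (1² + 2²) + (1² + 2²) = 5 + 5 = 10. Since 20 > 10, the triangle inequality is violated. (Note: √d, the ordinary Euclidean distance, IS a metric.)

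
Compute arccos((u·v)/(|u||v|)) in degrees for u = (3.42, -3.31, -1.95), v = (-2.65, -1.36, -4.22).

With u = (3.42, -3.31, -1.95), v = (-2.65, -1.36, -4.22):
u·v = 3.42·(-2.65) + (-3.31)·(-1.36) + (-1.95)·(-4.22) = (-9.063) + 4.5016 + 8.229 = 3.6676.
|u| = √(3.42² + (-3.31)² + (-1.95)²) = √(11.6964 + 10.9561 + 3.8025) = √26.455, |v| = √((-2.65)² + (-1.36)² + (-4.22)²) = √(7.0225 + 1.8496 + 17.8084) = √26.6805.
cos θ = (u·v)/(|u||v|) = 3.6676/(√26.455·√26.6805) ≈ 0.138048
θ = arccos(0.138048) ≈ 82.07°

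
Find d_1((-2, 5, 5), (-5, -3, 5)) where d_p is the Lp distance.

Σ|x_i - y_i| = |-2 - (-5)| + |5 - (-3)| + |5 - 5| = 3 + 8 + 0 = 11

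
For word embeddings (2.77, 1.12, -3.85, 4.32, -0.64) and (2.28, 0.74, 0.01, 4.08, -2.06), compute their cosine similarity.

With u = (2.77, 1.12, -3.85, 4.32, -0.64), v = (2.28, 0.74, 0.01, 4.08, -2.06):
u·v = 2.77·2.28 + 1.12·0.74 + (-3.85)·0.01 + 4.32·4.08 + (-0.64)·(-2.06) = 6.3156 + 0.8288 + (-0.0385) + 17.6256 + 1.3184 = 26.0499.
|u| = √(2.77² + 1.12² + (-3.85)² + 4.32² + (-0.64)²) = √(7.6729 + 1.2544 + 14.8225 + 18.6624 + 0.4096) = √42.8218, |v| = √(2.28² + 0.74² + 0.01² + 4.08² + (-2.06)²) = √(5.1984 + 0.5476 + 0.0001 + 16.6464 + 4.2436) = √26.6361.
cos θ = (u·v)/(|u||v|) = 26.0499/(√42.8218·√26.6361) ≈ 0.7713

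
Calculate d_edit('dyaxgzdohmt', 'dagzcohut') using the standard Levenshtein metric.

Let D[i][j] be the edit distance between the first i characters of 'dyaxgzdohmt' and the first j characters of 'dagzcohut', with D[i][0] = i, D[0][j] = j, and D[i][j] = D[i-1][j-1] if the characters match, else 1 + min(D[i-1][j], D[i][j-1], D[i-1][j-1]). Filling the table (rows: prefixes of 'dyaxgzdohmt', columns: prefixes of 'dagzcohut'):
     ε  d  a  g  z  c  o  h  u  t
  ε  0  1  2  3  4  5  6  7  8  9
  d  1  0  1  2  3  4  5  6  7  8
  y  2  1  1  2  3  4  5  6  7  8
  a  3  2  1  2  3  4  5  6  7  8
  x  4  3  2  2  3  4  5  6  7  8
  g  5  4  3  2  3  4  5  6  7  8
  z  6  5  4  3  2  3  4  5  6  7
  d  7  6  5  4  3  3  4  5  6  7
  o  8  7  6  5  4  4  3  4  5  6
  h  9  8  7  6  5  5  4  3  4  5
  m 10  9  8  7  6  6  5  4  4  5
  t 11 10  9  8  7  7  6  5  5  4
The bottom-right entry gives D[11][9] = 4, so no sequence of fewer than 4 edits works. Backtracking through the table gives one optimal edit sequence (4 edits):
  dyaxgzdohmt → daxgzdohmt (del y @2)
  daxgzdohmt → dagzdohmt (del x @3)
  dagzdohmt → dagzcohmt (sub d→c @5)
  dagzcohmt → dagzcohut (sub m→u @8)
Edit distance = 4.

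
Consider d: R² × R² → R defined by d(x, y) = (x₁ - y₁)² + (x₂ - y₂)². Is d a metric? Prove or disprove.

No. The squared Euclidean distance fails the triangle inequality. Counterexample: x = (0, 0), y = (4, 1), z = (8, 2). d(x,z) = 8² + 2² = 68, but d(x,y) + d(y,z) = (4² + 1²) + (4² + 1²) = 17 + 17 = 34. Since 68 > 34, the triangle inequality is violated. (Note: √d, the ordinary Euclidean distance, IS a metric.)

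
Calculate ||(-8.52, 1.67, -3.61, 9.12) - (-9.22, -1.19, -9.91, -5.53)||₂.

√(Σ(x_i - y_i)²) = √((-8.52 - (-9.22))² + (1.67 - (-1.19))² + (-3.61 - (-9.91))² + (9.12 - (-5.53))²)
= √(0.7² + 2.86² + 6.3² + 14.65²) = √(0.49 + 8.1796 + 39.69 + 214.6225) = √262.9821 ≈ 16.2167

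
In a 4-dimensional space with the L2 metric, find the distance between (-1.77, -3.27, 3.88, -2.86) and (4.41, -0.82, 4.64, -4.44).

(Σ|x_i - y_i|^2)^(1/2) = (|-1.77 - 4.41|^2 + |-3.27 - (-0.82)|^2 + |3.88 - 4.64|^2 + |-2.86 - (-4.44)|^2)^(1/2)
= (6.18^2 + 2.45^2 + 0.76^2 + 1.58^2)^(1/2) = (38.1924 + 6.0025 + 0.5776 + 2.4964)^(1/2) = (47.2689)^(1/2) ≈ 6.8752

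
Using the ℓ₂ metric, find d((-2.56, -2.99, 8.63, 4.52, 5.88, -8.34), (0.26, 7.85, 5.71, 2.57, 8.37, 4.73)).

√(Σ(x_i - y_i)²) = √((-2.56 - 0.26)² + (-2.99 - 7.85)² + (8.63 - 5.71)² + (4.52 - 2.57)² + (5.88 - 8.37)² + (-8.34 - 4.73)²)
= √((-2.82)² + (-10.84)² + 2.92² + 1.95² + (-2.49)² + (-13.07)²) = √(7.9524 + 117.5056 + 8.5264 + 3.8025 + 6.2001 + 170.8249) = √314.8119 ≈ 17.7429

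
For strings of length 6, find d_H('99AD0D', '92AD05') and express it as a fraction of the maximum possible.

Differing positions: 2, 6. Hamming distance = 2. The maximum possible Hamming distance for length-6 strings is 6, so d_H/6 = 2/6 ≈ 0.3333.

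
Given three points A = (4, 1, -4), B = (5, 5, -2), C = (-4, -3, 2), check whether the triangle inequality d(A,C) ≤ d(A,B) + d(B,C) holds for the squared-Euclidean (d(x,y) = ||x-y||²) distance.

d(A,B) = 1² + 4² + 2² = 21, d(B,C) = 9² + 8² + 4² = 161, d(A,C) = 8² + 4² + 6² = 116.
d(A,C) = 116 ≤ 21 + 161 = 182. Triangle inequality is satisfied.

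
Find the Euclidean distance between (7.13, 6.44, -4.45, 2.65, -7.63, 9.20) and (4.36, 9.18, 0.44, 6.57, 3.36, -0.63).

√(Σ(x_i - y_i)²) = √((7.13 - 4.36)² + (6.44 - 9.18)² + (-4.45 - 0.44)² + (2.65 - 6.57)² + (-7.63 - 3.36)² + (9.2 - (-0.63))²)
= √(2.77² + (-2.74)² + (-4.89)² + (-3.92)² + (-10.99)² + 9.83²) = √(7.6729 + 7.5076 + 23.9121 + 15.3664 + 120.7801 + 96.6289) = √271.868 ≈ 16.4884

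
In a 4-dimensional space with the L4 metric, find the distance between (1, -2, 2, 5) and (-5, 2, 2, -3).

(Σ|x_i - y_i|^4)^(1/4) = (|1 - (-5)|^4 + |-2 - 2|^4 + |2 - 2|^4 + |5 - (-3)|^4)^(1/4)
= (6^4 + 4^4 + 0^4 + 8^4)^(1/4) = (1296 + 256 + 0 + 4096)^(1/4) = (5648)^(1/4) ≈ 8.6691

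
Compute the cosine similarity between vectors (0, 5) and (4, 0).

With u = (0, 5), v = (4, 0):
u·v = 0·4 + 5·0 = 0 + 0 = 0.
|u| = √(0² + 5²) = √25, |v| = √(4² + 0²) = √16, so |u||v| = √(25·16) = √400 = 20.
cos θ = (u·v)/(|u||v|) = 0/20 = 0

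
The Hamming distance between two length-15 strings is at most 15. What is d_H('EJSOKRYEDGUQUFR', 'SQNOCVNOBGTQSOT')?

Differing positions: 1, 2, 3, 5, 6, 7, 8, 9, 11, 13, 14, 15. Hamming distance = 12. The maximum possible Hamming distance for length-15 strings is 15, so d_H/15 = 12/15 = 0.8.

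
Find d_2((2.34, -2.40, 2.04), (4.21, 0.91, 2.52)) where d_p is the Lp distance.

(Σ|x_i - y_i|^2)^(1/2) = (|2.34 - 4.21|^2 + |-2.4 - 0.91|^2 + |2.04 - 2.52|^2)^(1/2)
= (1.87^2 + 3.31^2 + 0.48^2)^(1/2) = (3.4969 + 10.9561 + 0.2304)^(1/2) = (14.6834)^(1/2) ≈ 3.8319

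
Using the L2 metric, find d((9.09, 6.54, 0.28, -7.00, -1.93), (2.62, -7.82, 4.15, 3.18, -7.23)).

√(Σ(x_i - y_i)²) = √((9.09 - 2.62)² + (6.54 - (-7.82))² + (0.28 - 4.15)² + (-7 - 3.18)² + (-1.93 - (-7.23))²)
= √(6.47² + 14.36² + (-3.87)² + (-10.18)² + 5.3²) = √(41.8609 + 206.2096 + 14.9769 + 103.6324 + 28.09) = √394.7698 ≈ 19.8688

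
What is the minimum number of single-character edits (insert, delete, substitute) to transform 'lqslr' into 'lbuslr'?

Let D[i][j] be the edit distance between the first i characters of 'lqslr' and the first j characters of 'lbuslr', with D[i][0] = i, D[0][j] = j, and D[i][j] = D[i-1][j-1] if the characters match, else 1 + min(D[i-1][j], D[i][j-1], D[i-1][j-1]). Filling the table (rows: prefixes of 'lqslr', columns: prefixes of 'lbuslr'):
     ε  l  b  u  s  l  r
  ε  0  1  2  3  4  5  6
  l  1  0  1  2  3  4  5
  q  2  1  1  2  3  4  5
  s  3  2  2  2  2  3  4
  l  4  3  3  3  3  2  3
  r  5  4  4  4  4  3  2
The bottom-right entry gives D[5][6] = 2, so no sequence of fewer than 2 edits works. Backtracking through the table gives one optimal edit sequence (2 edits):
  lqslr → lbqslr (ins b @2)
  lbqslr → lbuslr (sub q→u @3)
Edit distance = 2.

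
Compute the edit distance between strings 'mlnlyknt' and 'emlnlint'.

Let D[i][j] be the edit distance between the first i characters of 'mlnlyknt' and the first j characters of 'emlnlint', with D[i][0] = i, D[0][j] = j, and D[i][j] = D[i-1][j-1] if the characters match, else 1 + min(D[i-1][j], D[i][j-1], D[i-1][j-1]). Filling the table (rows: prefixes of 'mlnlyknt', columns: prefixes of 'emlnlint'):
     ε  e  m  l  n  l  i  n  t
  ε  0  1  2  3  4  5  6  7  8
  m  1  1  1  2  3  4  5  6  7
  l  2  2  2  1  2  3  4  5  6
  n  3  3  3  2  1  2  3  4  5
  l  4  4  4  3  2  1  2  3  4
  y  5  5  5  4  3  2  2  3  4
  k  6  6  6  5  4  3  3  3  4
  n  7  7  7  6  5  4  4  3  4
  t  8  8  8  7  6  5  5  4  3
The bottom-right entry gives D[8][8] = 3, so no sequence of fewer than 3 edits works. Backtracking through the table gives one optimal edit sequence (3 edits):
  mlnlyknt → emlnlyknt (ins e @1)
  emlnlyknt → emlnlknt (del y @6)
  emlnlknt → emlnlint (sub k→i @6)
Edit distance = 3.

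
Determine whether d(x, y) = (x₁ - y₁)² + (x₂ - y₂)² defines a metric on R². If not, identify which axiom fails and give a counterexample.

No. The squared Euclidean distance fails the triangle inequality. Counterexample: x = (0, 0), y = (2, 1), z = (4, 2). d(x,z) = 4² + 2² = 20, but d(x,y) + d(y,z) = (2² + 1²) + (2² + 1²) = 5 + 5 = 10. Since 20 > 10, the triangle inequality is violated. (Note: √d, the ordinary Euclidean distance, IS a metric.)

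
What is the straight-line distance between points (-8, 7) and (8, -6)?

√(Σ(x_i - y_i)²) = √((-8 - 8)² + (7 - (-6))²)
= √((-16)² + 13²) = √(256 + 169) = √425 ≈ 20.6155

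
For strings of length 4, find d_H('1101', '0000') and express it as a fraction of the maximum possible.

Differing positions: 1, 2, 4. Hamming distance = 3. The maximum possible Hamming distance for length-4 strings is 4, so d_H/4 = 3/4 = 0.75.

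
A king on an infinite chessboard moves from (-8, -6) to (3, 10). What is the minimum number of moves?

max(|x_i - y_i|) = max(|-8 - 3|, |-6 - 10|) = max(11, 16) = 16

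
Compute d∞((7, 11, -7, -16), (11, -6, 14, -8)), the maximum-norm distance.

max(|x_i - y_i|) = max(|7 - 11|, |11 - (-6)|, |-7 - 14|, |-16 - (-8)|) = max(4, 17, 21, 8) = 21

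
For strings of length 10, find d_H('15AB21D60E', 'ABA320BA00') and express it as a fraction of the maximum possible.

Differing positions: 1, 2, 4, 6, 7, 8, 10. Hamming distance = 7. The maximum possible Hamming distance for length-10 strings is 10, so d_H/10 = 7/10 = 0.7.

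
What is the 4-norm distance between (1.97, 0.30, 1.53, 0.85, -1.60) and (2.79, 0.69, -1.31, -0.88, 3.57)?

(Σ|x_i - y_i|^4)^(1/4) = (|1.97 - 2.79|^4 + |0.3 - 0.69|^4 + |1.53 - (-1.31)|^4 + |0.85 - (-0.88)|^4 + |-1.6 - 3.57|^4)^(1/4)
= (0.82^4 + 0.39^4 + 2.84^4 + 1.73^4 + 5.17^4)^(1/4) ≈ (0.4521 + 0.0231 + 65.0539 + 8.9575 + 714.4341)^(1/4) = (788.9207)^(1/4) ≈ 5.2998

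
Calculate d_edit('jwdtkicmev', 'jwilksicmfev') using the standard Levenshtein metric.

Let D[i][j] be the edit distance between the first i characters of 'jwdtkicmev' and the first j characters of 'jwilksicmfev', with D[i][0] = i, D[0][j] = j, and D[i][j] = D[i-1][j-1] if the characters match, else 1 + min(D[i-1][j], D[i][j-1], D[i-1][j-1]). Filling the table (rows: prefixes of 'jwdtkicmev', columns: prefixes of 'jwilksicmfev'):
     ε  j  w  i  l  k  s  i  c  m  f  e  v
  ε  0  1  2  3  4  5  6  7  8  9 10 11 12
  j  1  0  1  2  3  4  5  6  7  8  9 10 11
  w  2  1  0  1  2  3  4  5  6  7  8  9 10
  d  3  2  1  1  2  3  4  5  6  7  8  9 10
  t  4  3  2  2  2  3  4  5  6  7  8  9 10
  k  5  4  3  3  3  2  3  4  5  6  7  8  9
  i  6  5  4  3  4  3  3  3  4  5  6  7  8
  c  7  6  5  4  4  4  4  4  3  4  5  6  7
  m  8  7  6  5  5  5  5  5  4  3  4  5  6
  e  9  8  7  6  6  6  6  6  5  4  4  4  5
  v 10  9  8  7  7  7  7  7  6  5  5  5  4
The bottom-right entry gives D[10][12] = 4, so no sequence of fewer than 4 edits works. Backtracking through the table gives one optimal edit sequence (4 edits):
  jwdtkicmev → jwitkicmev (sub d→i @3)
  jwitkicmev → jwilkicmev (sub t→l @4)
  jwilkicmev → jwilksicmev (ins s @6)
  jwilksicmev → jwilksicmfev (ins f @10)
Edit distance = 4.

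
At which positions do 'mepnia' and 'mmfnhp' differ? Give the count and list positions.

Differing positions: 2, 3, 5, 6. Hamming distance = 4.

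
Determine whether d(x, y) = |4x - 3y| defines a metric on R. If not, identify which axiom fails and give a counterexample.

No. d fails symmetry: d(6, 7) = |4·6 - 3·7| = |3| = 3, but d(7, 6) = |4·7 - 3·6| = |10| = 10. Since 3 ≠ 10, d(x,y) ≠ d(y,x) in general.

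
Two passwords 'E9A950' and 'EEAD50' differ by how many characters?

Differing positions: 2, 4. Hamming distance = 2.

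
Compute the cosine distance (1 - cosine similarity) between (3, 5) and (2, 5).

With u = (3, 5), v = (2, 5):
u·v = 3·2 + 5·5 = 6 + 25 = 31.
|u| = √(3² + 5²) = √34, |v| = √(2² + 5²) = √29, so |u||v| = √(34·29) = √986.
cos θ = (u·v)/(|u||v|) = 31/√986 ≈ 0.9872
Cosine distance = 1 - cos θ ≈ 1 - 0.9872 = 0.0128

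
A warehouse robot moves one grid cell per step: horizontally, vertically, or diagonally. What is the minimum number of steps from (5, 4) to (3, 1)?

max(|x_i - y_i|) = max(|5 - 3|, |4 - 1|) = max(2, 3) = 3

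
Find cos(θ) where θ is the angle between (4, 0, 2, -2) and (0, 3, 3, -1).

With u = (4, 0, 2, -2), v = (0, 3, 3, -1):
u·v = 4·0 + 0·3 + 2·3 + (-2)·(-1) = 0 + 0 + 6 + 2 = 8.
|u| = √(4² + 0² + 2² + (-2)²) = √24, |v| = √(0² + 3² + 3² + (-1)²) = √19, so |u||v| = √(24·19) = √456.
cos θ = (u·v)/(|u||v|) = 8/√456 ≈ 0.3746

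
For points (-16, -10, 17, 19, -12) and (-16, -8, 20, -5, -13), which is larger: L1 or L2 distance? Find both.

L1 = |-16 - (-16)| + |-10 - (-8)| + |17 - 20| + |19 - (-5)| + |-12 - (-13)| = 0 + 2 + 3 + 24 + 1 = 30
L2 = √(0² + 2² + 3² + 24² + 1²) = √590 ≈ 24.2899
L1 ≥ L2 always (equality iff movement is along one axis); L1 > L2 here.
Ratio L1/L2 = 30/√590 ≈ 1.2351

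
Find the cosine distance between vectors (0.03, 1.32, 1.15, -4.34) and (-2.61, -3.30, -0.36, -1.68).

With u = (0.03, 1.32, 1.15, -4.34), v = (-2.61, -3.30, -0.36, -1.68):
u·v = 0.03·(-2.61) + 1.32·(-3.3) + 1.15·(-0.36) + (-4.34)·(-1.68) = (-0.0783) + (-4.356) + (-0.414) + 7.2912 = 2.4429.
|u| = √(0.03² + 1.32² + 1.15² + (-4.34)²) = √(0.0009 + 1.7424 + 1.3225 + 18.8356) = √21.9014, |v| = √((-2.61)² + (-3.3)² + (-0.36)² + (-1.68)²) = √(6.8121 + 10.89 + 0.1296 + 2.8224) = √20.6541.
cos θ = (u·v)/(|u||v|) = 2.4429/(√21.9014·√20.6541) ≈ 0.1149
Cosine distance = 1 - cos θ ≈ 1 - 0.1149 = 0.8851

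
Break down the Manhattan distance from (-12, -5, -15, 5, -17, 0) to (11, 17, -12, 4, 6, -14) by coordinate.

Σ|x_i - y_i| = |-12 - 11| + |-5 - 17| + |-15 - (-12)| + |5 - 4| + |-17 - 6| + |0 - (-14)| = 23 + 22 + 3 + 1 + 23 + 14 = 86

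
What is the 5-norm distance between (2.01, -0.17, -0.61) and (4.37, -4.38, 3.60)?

(Σ|x_i - y_i|^5)^(1/5) = (|2.01 - 4.37|^5 + |-0.17 - (-4.38)|^5 + |-0.61 - 3.6|^5)^(1/5)
= (2.36^5 + 4.21^5 + 4.21^5)^(1/5) ≈ (73.2082 + 1322.5451 + 1322.5451)^(1/5) = (2718.2984)^(1/5) ≈ 4.8625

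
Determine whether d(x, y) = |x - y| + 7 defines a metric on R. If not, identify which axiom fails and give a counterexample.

No. d fails identity of indiscernibles (specifically d(x,x) = 0): d(-2, -2) = |-2 - (-2)| + 7 = 0 + 7 = 7 ≠ 0.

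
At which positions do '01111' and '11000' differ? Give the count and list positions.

Differing positions: 1, 3, 4, 5. Hamming distance = 4.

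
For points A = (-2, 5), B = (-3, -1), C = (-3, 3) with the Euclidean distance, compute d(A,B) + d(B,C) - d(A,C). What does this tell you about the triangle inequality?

d(A,B) = √(1² + 6²) = √37 ≈ 6.0828, d(B,C) = √(0² + 4²) = √16 = 4, d(A,C) = √(1² + 2²) = √5 ≈ 2.2361.
d(A,B) + d(B,C) - d(A,C) = 6.0828 + 4 - 2.2361 = 10.0828 - 2.2361 = 7.8467 (to 4 decimal places). This is ≥ 0, so the triangle inequality holds for these points.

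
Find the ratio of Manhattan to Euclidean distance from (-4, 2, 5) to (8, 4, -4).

L1 = |-4 - 8| + |2 - 4| + |5 - (-4)| = 12 + 2 + 9 = 23
L2 = √(12² + 2² + 9²) = √229 ≈ 15.1327
L1 ≥ L2 always (equality iff movement is along one axis); L1 > L2 here.
Ratio L1/L2 = 23/√229 ≈ 1.5199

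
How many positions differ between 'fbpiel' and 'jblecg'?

Differing positions: 1, 3, 4, 5, 6. Hamming distance = 5.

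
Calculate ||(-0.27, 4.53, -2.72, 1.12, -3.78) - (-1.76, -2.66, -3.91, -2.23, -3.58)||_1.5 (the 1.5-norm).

(Σ|x_i - y_i|^1.5)^(1/1.5) = (|-0.27 - (-1.76)|^1.5 + |4.53 - (-2.66)|^1.5 + |-2.72 - (-3.91)|^1.5 + |1.12 - (-2.23)|^1.5 + |-3.78 - (-3.58)|^1.5)^(1/1.5)
= (1.49^1.5 + 7.19^1.5 + 1.19^1.5 + 3.35^1.5 + 0.2^1.5)^(1/1.5) ≈ (1.8188 + 19.2794 + 1.2981 + 6.1315 + 0.0894)^(1/1.5) = (28.6172)^(1/1.5) ≈ 9.3559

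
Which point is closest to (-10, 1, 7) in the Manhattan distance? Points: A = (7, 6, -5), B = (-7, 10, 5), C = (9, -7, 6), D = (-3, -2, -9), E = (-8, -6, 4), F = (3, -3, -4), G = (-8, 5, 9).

Distances: d(A) = 34, d(B) = 14, d(C) = 28, d(D) = 26, d(E) = 12, d(F) = 28, d(G) = 8. Nearest: G = (-8, 5, 9) with distance 8.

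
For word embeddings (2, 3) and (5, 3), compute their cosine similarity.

With u = (2, 3), v = (5, 3):
u·v = 2·5 + 3·3 = 10 + 9 = 19.
|u| = √(2² + 3²) = √13, |v| = √(5² + 3²) = √34, so |u||v| = √(13·34) = √442.
cos θ = (u·v)/(|u||v|) = 19/√442 ≈ 0.9037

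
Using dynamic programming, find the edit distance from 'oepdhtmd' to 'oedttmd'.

Let D[i][j] be the edit distance between the first i characters of 'oepdhtmd' and the first j characters of 'oedttmd', with D[i][0] = i, D[0][j] = j, and D[i][j] = D[i-1][j-1] if the characters match, else 1 + min(D[i-1][j], D[i][j-1], D[i-1][j-1]). Filling the table (rows: prefixes of 'oepdhtmd', columns: prefixes of 'oedttmd'):
     ε  o  e  d  t  t  m  d
  ε  0  1  2  3  4  5  6  7
  o  1  0  1  2  3  4  5  6
  e  2  1  0  1  2  3  4  5
  p  3  2  1  1  2  3  4  5
  d  4  3  2  1  2  3  4  4
  h  5  4  3  2  2  3  4  5
  t  6  5  4  3  2  2  3  4
  m  7  6  5  4  3  3  2  3
  d  8  7  6  5  4  4  3  2
The bottom-right entry gives D[8][7] = 2, so no sequence of fewer than 2 edits works. Backtracking through the table gives one optimal edit sequence (2 edits):
  oepdhtmd → oedhtmd (del p @3)
  oedhtmd → oedttmd (sub h→t @4)
Edit distance = 2.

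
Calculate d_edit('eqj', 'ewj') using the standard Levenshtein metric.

Let D[i][j] be the edit distance between the first i characters of 'eqj' and the first j characters of 'ewj', with D[i][0] = i, D[0][j] = j, and D[i][j] = D[i-1][j-1] if the characters match, else 1 + min(D[i-1][j], D[i][j-1], D[i-1][j-1]). Filling the table (rows: prefixes of 'eqj', columns: prefixes of 'ewj'):
     ε  e  w  j
  ε  0  1  2  3
  e  1  0  1  2
  q  2  1  1  2
  j  3  2  2  1
The bottom-right entry gives D[3][3] = 1, so no sequence of fewer than 1 edit works. Backtracking through the table gives one optimal edit sequence (1 edit):
  eqj → ewj (sub q→w @2)
Edit distance = 1.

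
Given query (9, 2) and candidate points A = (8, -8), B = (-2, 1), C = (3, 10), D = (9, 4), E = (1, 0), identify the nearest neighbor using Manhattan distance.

Distances: d(A) = 11, d(B) = 12, d(C) = 14, d(D) = 2, d(E) = 10. Nearest: D = (9, 4) with distance 2.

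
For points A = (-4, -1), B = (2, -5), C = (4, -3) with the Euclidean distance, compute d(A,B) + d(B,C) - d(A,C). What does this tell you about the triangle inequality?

d(A,B) = √(6² + 4²) = √52 ≈ 7.2111, d(B,C) = √(2² + 2²) = √8 ≈ 2.8284, d(A,C) = √(8² + 2²) = √68 ≈ 8.2462.
d(A,B) + d(B,C) - d(A,C) = 7.2111 + 2.8284 - 8.2462 = 10.0395 - 8.2462 = 1.7933 (to 4 decimal places). This is ≥ 0, so the triangle inequality holds for these points.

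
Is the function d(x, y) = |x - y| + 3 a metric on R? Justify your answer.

No. d fails identity of indiscernibles (specifically d(x,x) = 0): d(-6, -6) = |-6 - (-6)| + 3 = 0 + 3 = 3 ≠ 0.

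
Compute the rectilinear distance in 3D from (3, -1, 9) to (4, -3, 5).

Σ|x_i - y_i| = |3 - 4| + |-1 - (-3)| + |9 - 5| = 1 + 2 + 4 = 7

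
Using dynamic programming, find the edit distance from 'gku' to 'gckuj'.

Let D[i][j] be the edit distance between the first i characters of 'gku' and the first j characters of 'gckuj', with D[i][0] = i, D[0][j] = j, and D[i][j] = D[i-1][j-1] if the characters match, else 1 + min(D[i-1][j], D[i][j-1], D[i-1][j-1]). Filling the table (rows: prefixes of 'gku', columns: prefixes of 'gckuj'):
     ε  g  c  k  u  j
  ε  0  1  2  3  4  5
  g  1  0  1  2  3  4
  k  2  1  1  1  2  3
  u  3  2  2  2  1  2
The bottom-right entry gives D[3][5] = 2, so no sequence of fewer than 2 edits works. Backtracking through the table gives one optimal edit sequence (2 edits):
  gku → gcku (ins c @2)
  gcku → gckuj (ins j @5)
Edit distance = 2.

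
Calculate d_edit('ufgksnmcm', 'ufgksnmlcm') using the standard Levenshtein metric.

Let D[i][j] be the edit distance between the first i characters of 'ufgksnmcm' and the first j characters of 'ufgksnmlcm', with D[i][0] = i, D[0][j] = j, and D[i][j] = D[i-1][j-1] if the characters match, else 1 + min(D[i-1][j], D[i][j-1], D[i-1][j-1]). Filling the table (rows: prefixes of 'ufgksnmcm', columns: prefixes of 'ufgksnmlcm'):
     ε  u  f  g  k  s  n  m  l  c  m
  ε  0  1  2  3  4  5  6  7  8  9 10
  u  1  0  1  2  3  4  5  6  7  8  9
  f  2  1  0  1  2  3  4  5  6  7  8
  g  3  2  1  0  1  2  3  4  5  6  7
  k  4  3  2  1  0  1  2  3  4  5  6
  s  5  4  3  2  1  0  1  2  3  4  5
  n  6  5  4  3  2  1  0  1  2  3  4
  m  7  6  5  4  3  2  1  0  1  2  3
  c  8  7  6  5  4  3  2  1  1  1  2
  m  9  8  7  6  5  4  3  2  2  2  1
The bottom-right entry gives D[9][10] = 1, so no sequence of fewer than 1 edit works. Backtracking through the table gives one optimal edit sequence (1 edit):
  ufgksnmcm → ufgksnmlcm (ins l @8)
Edit distance = 1.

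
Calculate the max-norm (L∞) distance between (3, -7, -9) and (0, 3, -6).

max(|x_i - y_i|) = max(|3 - 0|, |-7 - 3|, |-9 - (-6)|) = max(3, 10, 3) = 10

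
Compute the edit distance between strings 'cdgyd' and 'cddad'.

Let D[i][j] be the edit distance between the first i characters of 'cdgyd' and the first j characters of 'cddad', with D[i][0] = i, D[0][j] = j, and D[i][j] = D[i-1][j-1] if the characters match, else 1 + min(D[i-1][j], D[i][j-1], D[i-1][j-1]). Filling the table (rows: prefixes of 'cdgyd', columns: prefixes of 'cddad'):
     ε  c  d  d  a  d
  ε  0  1  2  3  4  5
  c  1  0  1  2  3  4
  d  2  1  0  1  2  3
  g  3  2  1  1  2  3
  y  4  3  2  2  2  3
  d  5  4  3  2  3  2
The bottom-right entry gives D[5][5] = 2, so no sequence of fewer than 2 edits works. Backtracking through the table gives one optimal edit sequence (2 edits):
  cdgyd → cddyd (sub g→d @3)
  cddyd → cddad (sub y→a @4)
Edit distance = 2.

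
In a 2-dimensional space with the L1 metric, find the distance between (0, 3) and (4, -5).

Σ|x_i - y_i| = |0 - 4| + |3 - (-5)| = 4 + 8 = 12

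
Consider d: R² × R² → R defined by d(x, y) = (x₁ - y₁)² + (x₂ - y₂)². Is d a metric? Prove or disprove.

No. The squared Euclidean distance fails the triangle inequality. Counterexample: x = (0, 0), y = (2, 5), z = (4, 10). d(x,z) = 4² + 10² = 116, but d(x,y) + d(y,z) = (2² + 5²) + (2² + 5²) = 29 + 29 = 58. Since 116 > 58, the triangle inequality is violated. (Note: √d, the ordinary Euclidean distance, IS a metric.)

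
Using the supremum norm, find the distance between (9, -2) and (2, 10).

max(|x_i - y_i|) = max(|9 - 2|, |-2 - 10|) = max(7, 12) = 12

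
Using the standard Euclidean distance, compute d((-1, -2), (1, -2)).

(Σ|x_i - y_i|^2)^(1/2) = (|-1 - 1|^2 + |-2 - (-2)|^2)^(1/2)
= (2^2 + 0^2)^(1/2) = (4 + 0)^(1/2) = (4)^(1/2) = 2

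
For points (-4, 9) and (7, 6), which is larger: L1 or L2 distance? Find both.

L1 = |-4 - 7| + |9 - 6| = 11 + 3 = 14
L2 = √(11² + 3²) = √130 ≈ 11.4018
L1 ≥ L2 always (equality iff movement is along one axis); L1 > L2 here.
Ratio L1/L2 = 14/√130 ≈ 1.2279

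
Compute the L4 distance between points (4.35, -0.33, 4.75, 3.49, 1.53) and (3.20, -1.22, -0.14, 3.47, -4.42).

(Σ|x_i - y_i|^4)^(1/4) = (|4.35 - 3.2|^4 + |-0.33 - (-1.22)|^4 + |4.75 - (-0.14)|^4 + |3.49 - 3.47|^4 + |1.53 - (-4.42)|^4)^(1/4)
= (1.15^4 + 0.89^4 + 4.89^4 + 0.02^4 + 5.95^4)^(1/4) ≈ (1.749 + 0.6274 + 571.7885 + 0 + 1253.337)^(1/4) = (1827.5019)^(1/4) ≈ 6.5383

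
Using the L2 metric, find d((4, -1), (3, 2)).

√(Σ(x_i - y_i)²) = √((4 - 3)² + (-1 - 2)²)
= √(1² + (-3)²) = √(1 + 9) = √10 ≈ 3.1623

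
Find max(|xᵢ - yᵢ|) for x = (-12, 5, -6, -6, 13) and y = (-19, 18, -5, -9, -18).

max(|x_i - y_i|) = max(|-12 - (-19)|, |5 - 18|, |-6 - (-5)|, |-6 - (-9)|, |13 - (-18)|) = max(7, 13, 1, 3, 31) = 31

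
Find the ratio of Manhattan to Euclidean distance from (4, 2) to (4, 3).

L1 = |4 - 4| + |2 - 3| = 0 + 1 = 1
L2 = √(0² + 1²) = √1 = 1
L1 ≥ L2 always (equality iff movement is along one axis); L1 = L2 here (movement is along a single axis).
Ratio L1/L2 = 1/1 = 1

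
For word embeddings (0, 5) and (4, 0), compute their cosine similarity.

With u = (0, 5), v = (4, 0):
u·v = 0·4 + 5·0 = 0 + 0 = 0.
|u| = √(0² + 5²) = √25, |v| = √(4² + 0²) = √16, so |u||v| = √(25·16) = √400 = 20.
cos θ = (u·v)/(|u||v|) = 0/20 = 0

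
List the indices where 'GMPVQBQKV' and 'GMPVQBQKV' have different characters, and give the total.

Differing positions: none. Hamming distance = 0.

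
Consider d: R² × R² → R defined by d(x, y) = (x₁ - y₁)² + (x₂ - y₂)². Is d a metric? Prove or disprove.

No. The squared Euclidean distance fails the triangle inequality. Counterexample: x = (0, 0), y = (3, 5), z = (6, 10). d(x,z) = 6² + 10² = 136, but d(x,y) + d(y,z) = (3² + 5²) + (3² + 5²) = 34 + 34 = 68. Since 136 > 68, the triangle inequality is violated. (Note: √d, the ordinary Euclidean distance, IS a metric.)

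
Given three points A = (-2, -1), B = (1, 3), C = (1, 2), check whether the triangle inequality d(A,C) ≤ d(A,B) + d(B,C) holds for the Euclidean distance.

d(A,B) = √(3² + 4²) = √25 = 5, d(B,C) = √(0² + 1²) = √1 = 1, d(A,C) = √(3² + 3²) = √18 ≈ 4.2426.
d(A,C) ≈ 4.2426 ≤ 5 + 1 = 6. Triangle inequality is satisfied.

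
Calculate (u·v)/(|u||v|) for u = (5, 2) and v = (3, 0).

With u = (5, 2), v = (3, 0):
u·v = 5·3 + 2·0 = 15 + 0 = 15.
|u| = √(5² + 2²) = √29, |v| = √(3² + 0²) = √9, so |u||v| = √(29·9) = √261.
cos θ = (u·v)/(|u||v|) = 15/√261 ≈ 0.9285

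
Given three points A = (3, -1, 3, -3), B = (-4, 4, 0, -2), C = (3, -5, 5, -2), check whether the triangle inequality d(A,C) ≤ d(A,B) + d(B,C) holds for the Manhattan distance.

d(A,B) = 7 + 5 + 3 + 1 = 16, d(B,C) = 7 + 9 + 5 + 0 = 21, d(A,C) = 0 + 4 + 2 + 1 = 7.
d(A,C) = 7 ≤ 16 + 21 = 37. Triangle inequality is satisfied.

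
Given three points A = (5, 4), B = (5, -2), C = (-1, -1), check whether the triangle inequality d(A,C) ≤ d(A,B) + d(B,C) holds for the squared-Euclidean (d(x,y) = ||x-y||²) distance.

d(A,B) = 0² + 6² = 36, d(B,C) = 6² + 1² = 37, d(A,C) = 6² + 5² = 61.
d(A,C) = 61 ≤ 36 + 37 = 73. Triangle inequality is satisfied.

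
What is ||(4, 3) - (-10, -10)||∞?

max(|x_i - y_i|) = max(|4 - (-10)|, |3 - (-10)|) = max(14, 13) = 14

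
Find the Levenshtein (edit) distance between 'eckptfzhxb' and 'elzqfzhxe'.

Let D[i][j] be the edit distance between the first i characters of 'eckptfzhxb' and the first j characters of 'elzqfzhxe', with D[i][0] = i, D[0][j] = j, and D[i][j] = D[i-1][j-1] if the characters match, else 1 + min(D[i-1][j], D[i][j-1], D[i-1][j-1]). Filling the table (rows: prefixes of 'eckptfzhxb', columns: prefixes of 'elzqfzhxe'):
     ε  e  l  z  q  f  z  h  x  e
  ε  0  1  2  3  4  5  6  7  8  9
  e  1  0  1  2  3  4  5  6  7  8
  c  2  1  1  2  3  4  5  6  7  8
  k  3  2  2  2  3  4  5  6  7  8
  p  4  3  3  3  3  4  5  6  7  8
  t  5  4  4  4  4  4  5  6  7  8
  f  6  5  5  5  5  4  5  6  7  8
  z  7  6  6  5  6  5  4  5  6  7
  h  8  7  7  6  6  6  5  4  5  6
  x  9  8  8  7  7  7  6  5  4  5
  b 10  9  9  8  8  8  7  6  5  5
The bottom-right entry gives D[10][9] = 5, so no sequence of fewer than 5 edits works. Backtracking through the table gives one optimal edit sequence (5 edits):
  eckptfzhxb → ekptfzhxb (del c @2)
  ekptfzhxb → elptfzhxb (sub k→l @2)
  elptfzhxb → elztfzhxb (sub p→z @3)
  elztfzhxb → elzqfzhxb (sub t→q @4)
  elzqfzhxb → elzqfzhxe (sub b→e @9)
Edit distance = 5.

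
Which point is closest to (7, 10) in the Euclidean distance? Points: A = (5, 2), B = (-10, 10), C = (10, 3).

Distances: d(A) ≈ 8.2462, d(B) = 17, d(C) ≈ 7.6158. Nearest: C = (10, 3) with distance 7.6158.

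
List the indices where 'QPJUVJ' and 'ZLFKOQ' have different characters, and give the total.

Differing positions: 1, 2, 3, 4, 5, 6. Hamming distance = 6.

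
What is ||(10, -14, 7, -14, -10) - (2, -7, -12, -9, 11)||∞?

max(|x_i - y_i|) = max(|10 - 2|, |-14 - (-7)|, |7 - (-12)|, |-14 - (-9)|, |-10 - 11|) = max(8, 7, 19, 5, 21) = 21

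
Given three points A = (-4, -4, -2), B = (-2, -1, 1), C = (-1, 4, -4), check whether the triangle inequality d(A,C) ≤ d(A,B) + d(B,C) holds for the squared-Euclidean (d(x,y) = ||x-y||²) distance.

d(A,B) = 2² + 3² + 3² = 22, d(B,C) = 1² + 5² + 5² = 51, d(A,C) = 3² + 8² + 2² = 77.
d(A,C) = 77 > 22 + 51 = 73. Triangle inequality is VIOLATED. (Squared-Euclidean is not a metric — this is a counterexample.)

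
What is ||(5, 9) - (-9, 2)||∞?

max(|x_i - y_i|) = max(|5 - (-9)|, |9 - 2|) = max(14, 7) = 14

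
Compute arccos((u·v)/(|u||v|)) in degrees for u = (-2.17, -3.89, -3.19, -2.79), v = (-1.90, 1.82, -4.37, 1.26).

With u = (-2.17, -3.89, -3.19, -2.79), v = (-1.90, 1.82, -4.37, 1.26):
u·v = (-2.17)·(-1.9) + (-3.89)·1.82 + (-3.19)·(-4.37) + (-2.79)·1.26 = 4.123 + (-7.0798) + 13.9403 + (-3.5154) = 7.4681.
|u| = √((-2.17)² + (-3.89)² + (-3.19)² + (-2.79)²) = √(4.7089 + 15.1321 + 10.1761 + 7.7841) = √37.8012, |v| = √((-1.9)² + 1.82² + (-4.37)² + 1.26²) = √(3.61 + 3.3124 + 19.0969 + 1.5876) = √27.6069.
cos θ = (u·v)/(|u||v|) = 7.4681/(√37.8012·√27.6069) ≈ 0.231179
θ = arccos(0.231179) ≈ 76.63°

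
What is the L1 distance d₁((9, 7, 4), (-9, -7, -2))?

Σ|x_i - y_i| = |9 - (-9)| + |7 - (-7)| + |4 - (-2)| = 18 + 14 + 6 = 38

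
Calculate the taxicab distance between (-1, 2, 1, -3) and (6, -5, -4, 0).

Σ|x_i - y_i| = |-1 - 6| + |2 - (-5)| + |1 - (-4)| + |-3 - 0| = 7 + 7 + 5 + 3 = 22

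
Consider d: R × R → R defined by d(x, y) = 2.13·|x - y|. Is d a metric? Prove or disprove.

Yes. Since |x - y| is a metric on R and 2.13 > 0, the positive scalar multiple 2.13·|x - y| is also a metric: scaling by a positive constant preserves non-negativity, identity (d=0 ⟺ |x-y|=0 ⟺ x=y), symmetry, and the triangle inequality.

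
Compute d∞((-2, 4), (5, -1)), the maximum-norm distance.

max(|x_i - y_i|) = max(|-2 - 5|, |4 - (-1)|) = max(7, 5) = 7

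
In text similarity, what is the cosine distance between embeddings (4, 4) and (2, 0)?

With u = (4, 4), v = (2, 0):
u·v = 4·2 + 4·0 = 8 + 0 = 8.
|u| = √(4² + 4²) = √32, |v| = √(2² + 0²) = √4, so |u||v| = √(32·4) = √128.
cos θ = (u·v)/(|u||v|) = 8/√128 ≈ 0.7071
Cosine distance = 1 - cos θ ≈ 1 - 0.7071 = 0.2929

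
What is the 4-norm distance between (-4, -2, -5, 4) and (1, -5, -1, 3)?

(Σ|x_i - y_i|^4)^(1/4) = (|-4 - 1|^4 + |-2 - (-5)|^4 + |-5 - (-1)|^4 + |4 - 3|^4)^(1/4)
= (5^4 + 3^4 + 4^4 + 1^4)^(1/4) = (625 + 81 + 256 + 1)^(1/4) = (963)^(1/4) ≈ 5.5707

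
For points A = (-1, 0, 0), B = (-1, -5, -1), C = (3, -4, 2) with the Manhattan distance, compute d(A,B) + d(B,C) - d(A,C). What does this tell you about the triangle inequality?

d(A,B) = 0 + 5 + 1 = 6, d(B,C) = 4 + 1 + 3 = 8, d(A,C) = 4 + 4 + 2 = 10.
d(A,B) + d(B,C) - d(A,C) = 6 + 8 - 10 = 14 - 10 = 4. This is ≥ 0, so the triangle inequality holds for these points.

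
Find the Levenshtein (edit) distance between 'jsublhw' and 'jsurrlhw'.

Let D[i][j] be the edit distance between the first i characters of 'jsublhw' and the first j characters of 'jsurrlhw', with D[i][0] = i, D[0][j] = j, and D[i][j] = D[i-1][j-1] if the characters match, else 1 + min(D[i-1][j], D[i][j-1], D[i-1][j-1]). Filling the table (rows: prefixes of 'jsublhw', columns: prefixes of 'jsurrlhw'):
     ε  j  s  u  r  r  l  h  w
  ε  0  1  2  3  4  5  6  7  8
  j  1  0  1  2  3  4  5  6  7
  s  2  1  0  1  2  3  4  5  6
  u  3  2  1  0  1  2  3  4  5
  b  4  3  2  1  1  2  3  4  5
  l  5  4  3  2  2  2  2  3  4
  h  6  5  4  3  3  3  3  2  3
  w  7  6  5  4  4  4  4  3  2
The bottom-right entry gives D[7][8] = 2, so no sequence of fewer than 2 edits works. Backtracking through the table gives one optimal edit sequence (2 edits):
  jsublhw → jsurblhw (ins r @4)
  jsurblhw → jsurrlhw (sub b→r @5)
Edit distance = 2.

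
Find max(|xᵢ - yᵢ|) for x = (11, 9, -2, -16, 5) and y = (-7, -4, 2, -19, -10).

max(|x_i - y_i|) = max(|11 - (-7)|, |9 - (-4)|, |-2 - 2|, |-16 - (-19)|, |5 - (-10)|) = max(18, 13, 4, 3, 15) = 18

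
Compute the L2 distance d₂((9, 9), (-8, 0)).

√(Σ(x_i - y_i)²) = √((9 - (-8))² + (9 - 0)²)
= √(17² + 9²) = √(289 + 81) = √370 ≈ 19.2354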